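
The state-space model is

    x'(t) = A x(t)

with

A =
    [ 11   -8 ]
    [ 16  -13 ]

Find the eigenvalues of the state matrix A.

det(sI - A) = s^2 - (tr A)s + det A, with tr A = 11 + (-13) = -2 and det A = 11·(-13) - (-8)·16 = -143 - (-128) = -15.
So p(s) = det(sI - A) = s^2 + 2s - 15.
Factor s^2 + 2s - 15: two numbers with sum -2 and product -15 are 3 and -5, so s^2 + 2s - 15 = (s - 3)(s + 5).
Hence p(s) = (s - 3) (s + 5), with roots -5, 3.
At least one eigenvalue has non-negative real part, so the system is not asymptotically stable.

-5, 3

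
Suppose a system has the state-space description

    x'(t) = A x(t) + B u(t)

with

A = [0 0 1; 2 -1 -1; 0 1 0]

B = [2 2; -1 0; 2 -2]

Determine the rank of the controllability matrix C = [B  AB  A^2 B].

AB = [[2, -2], [3, 6], [-1, 0]]
A^2B = [[-1, 0], [2, -10], [3, 6]]
Controllability matrix C = [B  AB  A^2B] = [[2, 2, 2, -2, -1, 0], [-1, 0, 3, 6, 2, -10], [2, -2, -1, 0, 3, 6]]
Take the 3×3 submatrix of C formed by columns 1, 2, 3: [[2, 2, 2], [-1, 0, 3], [2, -2, -1]]. Its determinant is 2·(0·(-1) - 3·(-2)) - 2·((-1)·(-1) - 3·2) + 2·((-1)·(-2) - 0·2) = 2·6 - 2·(-5) + 2·2 = 26 ≠ 0.
So rank(C) ≥ 3; since C has 3 rows, rank(C) = 3.
rank(C) = 3 = n, so the pair (A, B) is completely controllable.

3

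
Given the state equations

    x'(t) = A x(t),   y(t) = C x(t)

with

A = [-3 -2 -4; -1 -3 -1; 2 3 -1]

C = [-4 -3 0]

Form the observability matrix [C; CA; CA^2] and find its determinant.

1752

CA = [[15, 17, 19]]
CA^2 = [[-24, -24, -96]]
Observability matrix O = [C; CA; CA^2] = [[-4, -3, 0], [15, 17, 19], [-24, -24, -96]]
Expanding along the first row, det(O) = (-4)·(17·(-96) - 19·(-24)) - (-3)·(15·(-96) - 19·(-24)) + 0·(15·(-24) - 17·(-24)) = (-4)·(-1176) - (-3)·(-984) + 0·48 = 1752
Since det(O) ≠ 0, rank(O) = 3 and the system is completely observable.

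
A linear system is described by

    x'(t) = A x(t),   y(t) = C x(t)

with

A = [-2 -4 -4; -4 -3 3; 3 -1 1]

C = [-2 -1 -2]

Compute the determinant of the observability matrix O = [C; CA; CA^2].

-1997

CA = [[2, 13, 3]]
CA^2 = [[-47, -50, 34]]
Observability matrix O = [C; CA; CA^2] = [[-2, -1, -2], [2, 13, 3], [-47, -50, 34]]
Expanding along the first row, det(O) = (-2)·(13·34 - 3·(-50)) - (-1)·(2·34 - 3·(-47)) + (-2)·(2·(-50) - 13·(-47)) = (-2)·592 - (-1)·209 + (-2)·511 = -1997
Since det(O) ≠ 0, rank(O) = 3 and the system is completely observable.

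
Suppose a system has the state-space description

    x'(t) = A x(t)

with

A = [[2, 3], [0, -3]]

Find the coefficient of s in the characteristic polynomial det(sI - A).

1

For a 2×2 matrix, det(sI - A) = s^2 - (tr A)s + det A.
tr A = -1, det A = -6.
So p(s) = s^2 + s - 6.
The coefficient of s is 1.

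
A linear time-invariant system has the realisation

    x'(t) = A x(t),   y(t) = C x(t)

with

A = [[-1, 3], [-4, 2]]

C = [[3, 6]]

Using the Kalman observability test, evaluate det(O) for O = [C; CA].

225

CA = [[-27, 21]]
Observability matrix O = [C; CA] = [[3, 6], [-27, 21]]
det(O) = 3·21 - 6·(-27) = 63 - (-162) = 225
Since det(O) ≠ 0, rank(O) = 2 and the system is completely observable.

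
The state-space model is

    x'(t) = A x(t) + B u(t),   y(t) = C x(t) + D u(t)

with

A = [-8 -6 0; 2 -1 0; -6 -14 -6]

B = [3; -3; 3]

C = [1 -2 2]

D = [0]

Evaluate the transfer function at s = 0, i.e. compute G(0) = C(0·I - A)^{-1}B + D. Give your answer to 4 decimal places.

5.9500

G(0) = C(-A)^{-1}B + D = -C A^{-1} B + D.
det A = -120, so A^{-1} = (1/-120)·adj(A) = [[-1/20, 3/10, 0], [-1/10, -2/5, 0], [17/60, 19/30, -1/6]]
A^{-1} B = [-21/20, 9/10, -31/20]^T
C A^{-1} B = -119/20
G(0) = D - C A^{-1} B = 0 - (-119/20) = 119/20 ≈ 5.9500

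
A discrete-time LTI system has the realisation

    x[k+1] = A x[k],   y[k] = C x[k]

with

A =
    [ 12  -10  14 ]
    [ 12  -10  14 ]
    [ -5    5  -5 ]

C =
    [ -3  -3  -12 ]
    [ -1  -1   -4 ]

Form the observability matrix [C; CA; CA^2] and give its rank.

2

CA = [[-12, 0, -24], [-4, 0, -8]]
CA^2 = [[-24, 0, -48], [-8, 0, -16]]
Observability matrix O = [C; CA; CA^2] = [[-3, -3, -12], [-1, -1, -4], [-12, 0, -24], [-4, 0, -8], [-24, 0, -48], [-8, 0, -16]]
The columns c1, c2, c3 of O are linearly dependent: -2·c1 - 2·c2 + c3 = 0 (check each entry), so rank(O) ≤ 2.
The 2×2 minor from rows 1, 3, columns 1, 2 is (-3)·0 - (-3)·(-12) = 0 - 36 = -36 ≠ 0, so rank(O) = 2.
rank(O) = 2 < n = 3, so the pair (A, C) is not completely observable.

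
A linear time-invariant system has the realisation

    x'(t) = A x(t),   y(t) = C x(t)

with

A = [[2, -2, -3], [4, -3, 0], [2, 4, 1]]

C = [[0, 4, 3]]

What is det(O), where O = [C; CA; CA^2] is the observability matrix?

4032

CA = [[22, 0, 3]]
CA^2 = [[50, -32, -63]]
Observability matrix O = [C; CA; CA^2] = [[0, 4, 3], [22, 0, 3], [50, -32, -63]]
Expanding along the first row, det(O) = 0·(0·(-63) - 3·(-32)) - 4·(22·(-63) - 3·50) + 3·(22·(-32) - 0·50) = 0·96 - 4·(-1536) + 3·(-704) = 4032
Since det(O) ≠ 0, rank(O) = 3 and the system is completely observable.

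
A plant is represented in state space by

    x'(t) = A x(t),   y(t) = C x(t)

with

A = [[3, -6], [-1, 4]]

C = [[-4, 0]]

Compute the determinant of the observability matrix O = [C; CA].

-96

CA = [[-12, 24]]
Observability matrix O = [C; CA] = [[-4, 0], [-12, 24]]
det(O) = (-4)·24 - 0·(-12) = -96 - 0 = -96
Since det(O) ≠ 0, rank(O) = 2 and the system is completely observable.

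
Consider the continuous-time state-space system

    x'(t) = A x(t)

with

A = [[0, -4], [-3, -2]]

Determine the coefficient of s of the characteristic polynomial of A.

For a 2×2 matrix, det(sI - A) = s^2 - (tr A)s + det A.
tr A = -2, det A = -12.
So p(s) = s^2 + 2s - 12.
The coefficient of s is 2.

2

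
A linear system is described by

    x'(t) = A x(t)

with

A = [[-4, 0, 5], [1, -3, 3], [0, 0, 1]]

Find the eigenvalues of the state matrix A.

-4, -3, 1

det(sI - A) = s^3 - (tr A)s^2 + (M11 + M22 + M33)s - det A, where Mii is the 2×2 principal minor of A obtained by deleting row i and column i.
tr A = (-4) + (-3) + 1 = -6; M11 = (-3)·1 - 3·0 = -3 - 0 = -3; M22 = (-4)·1 - 5·0 = -4 - 0 = -4; M33 = (-4)·(-3) - 0·1 = 12 - 0 = 12; sum of minors = 5.
det A = (-4)·((-3)·1 - 3·0) - 0·(1·1 - 3·0) + 5·(1·0 - (-3)·0) = (-4)·(-3) - 0·1 + 5·0 = 12.
So p(s) = det(sI - A) = s^3 + 6s^2 + 5s - 12.
Rational-root test: any integer root divides -12. Testing small divisors, s = 1 works: p(1) = 1 + 6 + 5 + (-12) = 0, so (s - 1) is a factor.
Dividing, p(s) = (s - 1)(s^2 + 7s + 12).
Factor s^2 + 7s + 12: two numbers with sum -7 and product 12 are -3 and -4, so s^2 + 7s + 12 = (s + 3)(s + 4).
Hence p(s) = (s - 1) (s + 3) (s + 4), with roots -4, -3, 1.
At least one eigenvalue has non-negative real part, so the system is not asymptotically stable.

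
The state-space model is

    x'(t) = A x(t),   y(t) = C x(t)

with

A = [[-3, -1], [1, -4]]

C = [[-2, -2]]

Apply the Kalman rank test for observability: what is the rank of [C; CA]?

2

CA = [[4, 10]]
Observability matrix O = [C; CA] = [[-2, -2], [4, 10]]
det(O) = (-2)·10 - (-2)·4 = -20 - (-8) = -12 ≠ 0, so rank(O) = 2.
rank(O) = 2 = n, so the pair (A, C) is completely observable.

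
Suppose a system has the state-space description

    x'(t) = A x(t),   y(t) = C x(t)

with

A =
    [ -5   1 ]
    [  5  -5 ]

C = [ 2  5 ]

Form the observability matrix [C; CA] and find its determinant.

CA = [[15, -23]]
Observability matrix O = [C; CA] = [[2, 5], [15, -23]]
det(O) = 2·(-23) - 5·15 = -46 - 75 = -121
Since det(O) ≠ 0, rank(O) = 2 and the system is completely observable.

-121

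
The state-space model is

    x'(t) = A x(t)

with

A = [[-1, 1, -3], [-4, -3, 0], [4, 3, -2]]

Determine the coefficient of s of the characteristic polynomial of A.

27

Expand det(sI - A) for the 3×3 matrix.
p(s) = s^3 + 6s^2 + 27s + 14.
(Check: constant term = det(-A) = (-1)^3 det A = 14; coefficient of s^2 = -tr A = 6.)
The coefficient of s is 27.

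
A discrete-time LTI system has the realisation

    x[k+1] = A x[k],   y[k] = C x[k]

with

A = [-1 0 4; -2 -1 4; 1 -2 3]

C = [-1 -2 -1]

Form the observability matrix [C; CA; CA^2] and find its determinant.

-1464

CA = [[4, 4, -15]]
CA^2 = [[-27, 26, -13]]
Observability matrix O = [C; CA; CA^2] = [[-1, -2, -1], [4, 4, -15], [-27, 26, -13]]
Expanding along the first row, det(O) = (-1)·(4·(-13) - (-15)·26) - (-2)·(4·(-13) - (-15)·(-27)) + (-1)·(4·26 - 4·(-27)) = (-1)·338 - (-2)·(-457) + (-1)·212 = -1464
Since det(O) ≠ 0, rank(O) = 3 and the system is completely observable.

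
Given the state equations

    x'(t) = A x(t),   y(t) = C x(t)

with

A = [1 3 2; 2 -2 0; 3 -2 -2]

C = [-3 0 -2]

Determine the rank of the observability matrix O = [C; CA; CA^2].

CA = [[-9, -5, -2]]
CA^2 = [[-25, -13, -14]]
Observability matrix O = [C; CA; CA^2] = [[-3, 0, -2], [-9, -5, -2], [-25, -13, -14]]
det(O) = (-3)·((-5)·(-14) - (-2)·(-13)) - 0·((-9)·(-14) - (-2)·(-25)) + (-2)·((-9)·(-13) - (-5)·(-25)) = (-3)·44 - 0·76 + (-2)·(-8) = -116 ≠ 0, so rank(O) = 3.
rank(O) = 3 = n, so the pair (A, C) is completely observable.

3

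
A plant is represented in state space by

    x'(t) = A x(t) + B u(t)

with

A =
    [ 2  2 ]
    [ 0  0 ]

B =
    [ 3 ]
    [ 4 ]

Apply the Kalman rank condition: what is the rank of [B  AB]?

2

AB = [[14], [0]]
Controllability matrix C = [B  AB] = [[3, 14], [4, 0]]
det(C) = 3·0 - 14·4 = 0 - 56 = -56 ≠ 0, so rank(C) = 2.
rank(C) = 2 = n, so the pair (A, B) is completely controllable.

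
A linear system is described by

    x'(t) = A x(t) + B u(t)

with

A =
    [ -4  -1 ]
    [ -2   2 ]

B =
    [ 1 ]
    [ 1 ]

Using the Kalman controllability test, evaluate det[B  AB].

AB = [[-5], [0]]
Controllability matrix C = [B  AB] = [[1, -5], [1, 0]]
det(C) = 1·0 - (-5)·1 = 0 - (-5) = 5
Since det(C) ≠ 0, rank(C) = 2 and the system is completely controllable.

5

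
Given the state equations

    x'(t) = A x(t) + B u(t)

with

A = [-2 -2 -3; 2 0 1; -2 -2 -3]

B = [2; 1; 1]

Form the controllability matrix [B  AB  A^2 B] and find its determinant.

-68

AB = [[-9], [5], [-9]]
A^2B = [[35], [-27], [35]]
Controllability matrix C = [B  AB  A^2B] = [[2, -9, 35], [1, 5, -27], [1, -9, 35]]
Expanding along the first row, det(C) = 2·(5·35 - (-27)·(-9)) - (-9)·(1·35 - (-27)·1) + 35·(1·(-9) - 5·1) = 2·(-68) - (-9)·62 + 35·(-14) = -68
Since det(C) ≠ 0, rank(C) = 3 and the system is completely controllable.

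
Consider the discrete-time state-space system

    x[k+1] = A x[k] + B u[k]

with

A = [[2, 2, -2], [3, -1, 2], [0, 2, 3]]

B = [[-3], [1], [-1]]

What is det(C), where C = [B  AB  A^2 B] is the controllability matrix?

-692

AB = [[-2], [-12], [-1]]
A^2B = [[-26], [4], [-27]]
Controllability matrix C = [B  AB  A^2B] = [[-3, -2, -26], [1, -12, 4], [-1, -1, -27]]
Expanding along the first row, det(C) = (-3)·((-12)·(-27) - 4·(-1)) - (-2)·(1·(-27) - 4·(-1)) + (-26)·(1·(-1) - (-12)·(-1)) = (-3)·328 - (-2)·(-23) + (-26)·(-13) = -692
Since det(C) ≠ 0, rank(C) = 3 and the system is completely controllable.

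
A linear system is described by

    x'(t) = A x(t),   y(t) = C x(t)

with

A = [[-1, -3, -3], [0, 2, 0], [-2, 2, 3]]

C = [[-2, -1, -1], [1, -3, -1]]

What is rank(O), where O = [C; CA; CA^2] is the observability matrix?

CA = [[4, 2, 3], [1, -11, -6]]
CA^2 = [[-10, -2, -3], [11, -37, -21]]
Observability matrix O = [C; CA; CA^2] = [[-2, -1, -1], [1, -3, -1], [4, 2, 3], [1, -11, -6], [-10, -2, -3], [11, -37, -21]]
Take the 3×3 submatrix of O formed by rows 1, 2, 3: [[-2, -1, -1], [1, -3, -1], [4, 2, 3]]. Its determinant is (-2)·((-3)·3 - (-1)·2) - (-1)·(1·3 - (-1)·4) + (-1)·(1·2 - (-3)·4) = (-2)·(-7) - (-1)·7 + (-1)·14 = 7 ≠ 0.
So rank(O) ≥ 3; since O has 3 columns, rank(O) = 3.
rank(O) = 3 = n, so the pair (A, C) is completely observable.

3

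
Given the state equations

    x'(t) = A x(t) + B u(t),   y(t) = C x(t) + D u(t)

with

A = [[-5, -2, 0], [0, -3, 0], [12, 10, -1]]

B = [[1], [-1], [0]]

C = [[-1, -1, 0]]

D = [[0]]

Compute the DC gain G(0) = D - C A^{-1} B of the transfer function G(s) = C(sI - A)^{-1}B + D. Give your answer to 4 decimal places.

G(0) = C(-A)^{-1}B + D = -C A^{-1} B + D.
det A = -15, so A^{-1} = (1/-15)·adj(A) = [[-1/5, 2/15, 0], [0, -1/3, 0], [-12/5, -26/15, -1]]
A^{-1} B = [-1/3, 1/3, -2/3]^T
C A^{-1} B = 0
G(0) = D - C A^{-1} B = 0 - (0) = 0

0.0000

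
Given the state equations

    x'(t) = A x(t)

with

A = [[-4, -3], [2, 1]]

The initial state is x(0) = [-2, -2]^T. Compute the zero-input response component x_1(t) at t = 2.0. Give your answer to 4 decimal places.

det(sI - A) = s^2 - (tr A)s + det A, with tr A = (-4) + 1 = -3 and det A = (-4)·1 - (-3)·2 = -4 - (-6) = 2.
So p(s) = det(sI - A) = s^2 + 3s + 2.
Factor s^2 + 3s + 2: two numbers with sum -3 and product 2 are -1 and -2, so s^2 + 3s + 2 = (s + 1)(s + 2).
Hence p(s) = (s + 1) (s + 2), with roots -2, -1.
The eigenvalues -2, -1 are distinct and real, so A is diagonalisable and x(t) = e^{At} x(0) = V diag(e^{λ_i t}) V^{-1} x(0), where the columns of V are the eigenvectors.
λ = -2: A - (-2)I = [[-2, -3], [2, 3]]. Row 1 gives (-2)·v1 + (-3)·v2 = 0, so take v_1 = [3, -2]^T.
λ = -1: A - (-1)I = [[-3, -3], [2, 2]]. Row 1 gives (-3)·v1 + (-3)·v2 = 0, so take v_2 = [-1, 1]^T.
V = [v_1 v_2] = [[3, -1], [-2, 1]] has det V = 1, so V^{-1} = adj(V)/det V = [[1, 1], [2, 3]].
Modal coordinates z(0) = V^{-1} x(0): 1·(-2) + 1·(-2) = -4; 2·(-2) + 3·(-2) = -10; so z(0) = [-4, -10]^T.
x_1(t) = Σ_i (v_i)_1 · z_i(0) · e^{λ_i t} (row 1 of V times the modal terms).
x_1(2.0) = 3·(-4)·e^{-2·2.0} + (-1)·(-10)·e^{-1·2.0} = (-12)·0.018316 + 10·0.135335 = 1.1336.

1.1336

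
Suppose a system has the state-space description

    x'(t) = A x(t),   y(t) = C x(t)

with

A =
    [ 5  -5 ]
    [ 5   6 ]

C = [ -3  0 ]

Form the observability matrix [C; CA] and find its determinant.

CA = [[-15, 15]]
Observability matrix O = [C; CA] = [[-3, 0], [-15, 15]]
det(O) = (-3)·15 - 0·(-15) = -45 - 0 = -45
Since det(O) ≠ 0, rank(O) = 2 and the system is completely observable.

-45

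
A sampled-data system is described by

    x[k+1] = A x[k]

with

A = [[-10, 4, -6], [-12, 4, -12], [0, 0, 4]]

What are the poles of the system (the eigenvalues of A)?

det(zI - A) = z^3 - (tr A)z^2 + (M11 + M22 + M33)z - det A, where Mii is the 2×2 principal minor of A obtained by deleting row i and column i.
tr A = (-10) + 4 + 4 = -2; M11 = 4·4 - (-12)·0 = 16 - 0 = 16; M22 = (-10)·4 - (-6)·0 = -40 - 0 = -40; M33 = (-10)·4 - 4·(-12) = -40 - (-48) = 8; sum of minors = -16.
det A = (-10)·(4·4 - (-12)·0) - 4·((-12)·4 - (-12)·0) + (-6)·((-12)·0 - 4·0) = (-10)·16 - 4·(-48) + (-6)·0 = 32.
So p(z) = det(zI - A) = z^3 + 2z^2 - 16z - 32.
Rational-root test: any integer root divides -32. Testing small divisors, z = -2 works: p(-2) = -8 + 8 + 32 + (-32) = 0, so (z + 2) is a factor.
Dividing, p(z) = (z + 2)(z^2 - 16).
Factor z^2 - 16: two numbers with sum 0 and product -16 are 4 and -4, so z^2 - 16 = (z - 4)(z + 4).
Hence p(z) = (z - 4) (z + 2) (z + 4), with roots -4, -2, 4.

-4, -2, 4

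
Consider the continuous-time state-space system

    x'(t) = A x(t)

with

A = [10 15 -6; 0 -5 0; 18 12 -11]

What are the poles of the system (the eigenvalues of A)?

-5, -2, 1

det(sI - A) = s^3 - (tr A)s^2 + (M11 + M22 + M33)s - det A, where Mii is the 2×2 principal minor of A obtained by deleting row i and column i.
tr A = 10 + (-5) + (-11) = -6; M11 = (-5)·(-11) - 0·12 = 55 - 0 = 55; M22 = 10·(-11) - (-6)·18 = -110 - (-108) = -2; M33 = 10·(-5) - 15·0 = -50 - 0 = -50; sum of minors = 3.
det A = 10·((-5)·(-11) - 0·12) - 15·(0·(-11) - 0·18) + (-6)·(0·12 - (-5)·18) = 10·55 - 15·0 + (-6)·90 = 10.
So p(s) = det(sI - A) = s^3 + 6s^2 + 3s - 10.
Rational-root test: any integer root divides -10. Testing small divisors, s = 1 works: p(1) = 1 + 6 + 3 + (-10) = 0, so (s - 1) is a factor.
Dividing, p(s) = (s - 1)(s^2 + 7s + 10).
Factor s^2 + 7s + 10: two numbers with sum -7 and product 10 are -2 and -5, so s^2 + 7s + 10 = (s + 2)(s + 5).
Hence p(s) = (s - 1) (s + 2) (s + 5), with roots -5, -2, 1.
At least one eigenvalue has non-negative real part, so the system is not asymptotically stable.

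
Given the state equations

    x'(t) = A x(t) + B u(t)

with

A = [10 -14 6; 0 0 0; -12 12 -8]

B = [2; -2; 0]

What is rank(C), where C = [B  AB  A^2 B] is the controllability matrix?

AB = [[48], [0], [-48]]
A^2B = [[192], [0], [-192]]
Controllability matrix C = [B  AB  A^2B] = [[2, 48, 192], [-2, 0, 0], [0, -48, -192]]
The rows r1, r2, r3 of C are linearly dependent: r1 + r2 + r3 = 0 (check each entry), so rank(C) ≤ 2.
The 2×2 minor from rows 1, 2, columns 1, 2 is 2·0 - 48·(-2) = 0 - (-96) = 96 ≠ 0, so rank(C) = 2.
rank(C) = 2 < n = 3, so the pair (A, B) is not completely controllable.

2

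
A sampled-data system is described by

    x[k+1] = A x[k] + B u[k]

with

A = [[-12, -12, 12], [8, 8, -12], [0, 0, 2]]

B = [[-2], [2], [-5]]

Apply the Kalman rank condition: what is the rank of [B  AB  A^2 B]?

2

AB = [[-60], [60], [-10]]
A^2B = [[-120], [120], [-20]]
Controllability matrix C = [B  AB  A^2B] = [[-2, -60, -120], [2, 60, 120], [-5, -10, -20]]
The rows r1, r2, r3 of C are linearly dependent: r1 + r2 = 0 (check each entry), so rank(C) ≤ 2.
The 2×2 minor from rows 1, 3, columns 1, 2 is (-2)·(-10) - (-60)·(-5) = 20 - 300 = -280 ≠ 0, so rank(C) = 2.
rank(C) = 2 < n = 3, so the pair (A, B) is not completely controllable.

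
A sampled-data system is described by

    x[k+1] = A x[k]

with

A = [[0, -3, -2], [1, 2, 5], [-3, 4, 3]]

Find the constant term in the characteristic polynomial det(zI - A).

Expand det(zI - A) for the 3×3 matrix.
p(z) = z^3 - 5z^2 - 17z - 34.
(Check: constant term = det(-A) = (-1)^3 det A = -34; coefficient of z^2 = -tr A = -5.)
The constant term is -34.

-34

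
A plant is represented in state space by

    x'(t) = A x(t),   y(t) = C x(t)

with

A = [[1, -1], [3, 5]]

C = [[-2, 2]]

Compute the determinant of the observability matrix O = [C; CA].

CA = [[4, 12]]
Observability matrix O = [C; CA] = [[-2, 2], [4, 12]]
det(O) = (-2)·12 - 2·4 = -24 - 8 = -32
Since det(O) ≠ 0, rank(O) = 2 and the system is completely observable.

-32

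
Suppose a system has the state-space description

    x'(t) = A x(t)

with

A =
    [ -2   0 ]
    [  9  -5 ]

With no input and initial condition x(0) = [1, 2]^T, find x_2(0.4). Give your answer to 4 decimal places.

det(sI - A) = s^2 - (tr A)s + det A, with tr A = (-2) + (-5) = -7 and det A = (-2)·(-5) - 0·9 = 10 - 0 = 10.
So p(s) = det(sI - A) = s^2 + 7s + 10.
Factor s^2 + 7s + 10: two numbers with sum -7 and product 10 are -2 and -5, so s^2 + 7s + 10 = (s + 2)(s + 5).
Hence p(s) = (s + 2) (s + 5), with roots -5, -2.
The eigenvalues -5, -2 are distinct and real, so A is diagonalisable and x(t) = e^{At} x(0) = V diag(e^{λ_i t}) V^{-1} x(0), where the columns of V are the eigenvectors.
λ = -5: A - (-5)I = [[3, 0], [9, 0]]. Row 1 gives 3·v1 + 0·v2 = 0, so take v_1 = [0, -1]^T.
λ = -2: A - (-2)I = [[0, 0], [9, -3]]. Row 2 gives 9·v1 + (-3)·v2 = 0, so take v_2 = [1, 3]^T.
V = [v_1 v_2] = [[0, 1], [-1, 3]] has det V = 1, so V^{-1} = adj(V)/det V = [[3, -1], [1, 0]].
Modal coordinates z(0) = V^{-1} x(0): 3·1 + (-1)·2 = 1; 1·1 + 0·2 = 1; so z(0) = [1, 1]^T.
x_2(t) = Σ_i (v_i)_2 · z_i(0) · e^{λ_i t} (row 2 of V times the modal terms).
x_2(0.4) = (-1)·1·e^{-5·0.4} + 3·1·e^{-2·0.4} = (-1)·0.135335 + 3·0.449329 = 1.2127.

1.2127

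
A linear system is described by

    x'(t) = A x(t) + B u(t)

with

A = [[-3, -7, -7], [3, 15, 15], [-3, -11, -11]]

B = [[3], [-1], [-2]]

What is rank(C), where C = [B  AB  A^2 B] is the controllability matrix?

2

AB = [[12], [-36], [24]]
A^2B = [[48], [-144], [96]]
Controllability matrix C = [B  AB  A^2B] = [[3, 12, 48], [-1, -36, -144], [-2, 24, 96]]
The rows r1, r2, r3 of C are linearly dependent: r1 + r2 + r3 = 0 (check each entry), so rank(C) ≤ 2.
The 2×2 minor from rows 1, 2, columns 1, 2 is 3·(-36) - 12·(-1) = -108 - (-12) = -96 ≠ 0, so rank(C) = 2.
rank(C) = 2 < n = 3, so the pair (A, B) is not completely controllable.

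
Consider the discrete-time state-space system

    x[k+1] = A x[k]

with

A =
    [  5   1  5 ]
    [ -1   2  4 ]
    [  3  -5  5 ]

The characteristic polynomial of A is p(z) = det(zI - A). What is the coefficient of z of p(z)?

Expand det(zI - A) for the 3×3 matrix.
p(z) = z^3 - 12z^2 + 51z - 162.
(Check: constant term = det(-A) = (-1)^3 det A = -162; coefficient of z^2 = -tr A = -12.)
The coefficient of z is 51.

51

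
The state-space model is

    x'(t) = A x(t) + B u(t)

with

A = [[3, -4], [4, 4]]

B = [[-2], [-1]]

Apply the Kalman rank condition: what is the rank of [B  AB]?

2

AB = [[-2], [-12]]
Controllability matrix C = [B  AB] = [[-2, -2], [-1, -12]]
det(C) = (-2)·(-12) - (-2)·(-1) = 24 - 2 = 22 ≠ 0, so rank(C) = 2.
rank(C) = 2 = n, so the pair (A, B) is completely controllable.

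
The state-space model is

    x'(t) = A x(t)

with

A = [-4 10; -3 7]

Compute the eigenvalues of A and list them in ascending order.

det(sI - A) = s^2 - (tr A)s + det A, with tr A = (-4) + 7 = 3 and det A = (-4)·7 - 10·(-3) = -28 - (-30) = 2.
So p(s) = det(sI - A) = s^2 - 3s + 2.
Factor s^2 - 3s + 2: two numbers with sum 3 and product 2 are 2 and 1, so s^2 - 3s + 2 = (s - 2)(s - 1).
Hence p(s) = (s - 2) (s - 1), with roots 1, 2.
At least one eigenvalue has non-negative real part, so the system is not asymptotically stable.

1, 2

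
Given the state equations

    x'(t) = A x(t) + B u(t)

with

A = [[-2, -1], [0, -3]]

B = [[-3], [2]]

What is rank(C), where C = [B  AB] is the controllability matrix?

2

AB = [[4], [-6]]
Controllability matrix C = [B  AB] = [[-3, 4], [2, -6]]
det(C) = (-3)·(-6) - 4·2 = 18 - 8 = 10 ≠ 0, so rank(C) = 2.
rank(C) = 2 = n, so the pair (A, B) is completely controllable.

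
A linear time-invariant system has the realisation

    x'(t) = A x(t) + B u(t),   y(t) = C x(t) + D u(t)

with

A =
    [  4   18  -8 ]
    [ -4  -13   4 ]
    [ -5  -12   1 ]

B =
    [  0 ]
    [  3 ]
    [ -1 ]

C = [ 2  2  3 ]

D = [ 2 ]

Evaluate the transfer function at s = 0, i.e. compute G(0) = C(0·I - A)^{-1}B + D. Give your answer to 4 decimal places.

-10.8333

G(0) = C(-A)^{-1}B + D = -C A^{-1} B + D.
det A = -12, so A^{-1} = (1/-12)·adj(A) = [[-35/12, -13/2, 8/3], [4/3, 3, -4/3], [17/12, 7/2, -5/3]]
A^{-1} B = [-133/6, 31/3, 73/6]^T
C A^{-1} B = 77/6
G(0) = D - C A^{-1} B = 2 - (77/6) = -65/6 ≈ -10.8333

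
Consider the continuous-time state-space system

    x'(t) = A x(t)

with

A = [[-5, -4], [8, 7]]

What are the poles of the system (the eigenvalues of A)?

-1, 3

det(sI - A) = s^2 - (tr A)s + det A, with tr A = (-5) + 7 = 2 and det A = (-5)·7 - (-4)·8 = -35 - (-32) = -3.
So p(s) = det(sI - A) = s^2 - 2s - 3.
Factor s^2 - 2s - 3: two numbers with sum 2 and product -3 are 3 and -1, so s^2 - 2s - 3 = (s - 3)(s + 1).
Hence p(s) = (s - 3) (s + 1), with roots -1, 3.
At least one eigenvalue has non-negative real part, so the system is not asymptotically stable.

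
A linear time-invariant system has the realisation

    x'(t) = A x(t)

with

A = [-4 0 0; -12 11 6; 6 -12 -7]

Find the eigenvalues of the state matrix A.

-4, -1, 5

det(sI - A) = s^3 - (tr A)s^2 + (M11 + M22 + M33)s - det A, where Mii is the 2×2 principal minor of A obtained by deleting row i and column i.
tr A = (-4) + 11 + (-7) = 0; M11 = 11·(-7) - 6·(-12) = -77 - (-72) = -5; M22 = (-4)·(-7) - 0·6 = 28 - 0 = 28; M33 = (-4)·11 - 0·(-12) = -44 - 0 = -44; sum of minors = -21.
det A = (-4)·(11·(-7) - 6·(-12)) - 0·((-12)·(-7) - 6·6) + 0·((-12)·(-12) - 11·6) = (-4)·(-5) - 0·48 + 0·78 = 20.
So p(s) = det(sI - A) = s^3 - 21s - 20.
Rational-root test: any integer root divides -20. Testing small divisors, s = -1 works: p(-1) = -1 + 0 + 21 + (-20) = 0, so (s + 1) is a factor.
Dividing, p(s) = (s + 1)(s^2 - s - 20).
Factor s^2 - s - 20: two numbers with sum 1 and product -20 are 5 and -4, so s^2 - s - 20 = (s - 5)(s + 4).
Hence p(s) = (s - 5) (s + 1) (s + 4), with roots -4, -1, 5.
At least one eigenvalue has non-negative real part, so the system is not asymptotically stable.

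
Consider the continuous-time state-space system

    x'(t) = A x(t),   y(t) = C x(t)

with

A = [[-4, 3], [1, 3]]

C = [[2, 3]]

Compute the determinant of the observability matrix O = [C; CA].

CA = [[-5, 15]]
Observability matrix O = [C; CA] = [[2, 3], [-5, 15]]
det(O) = 2·15 - 3·(-5) = 30 - (-15) = 45
Since det(O) ≠ 0, rank(O) = 2 and the system is completely observable.

45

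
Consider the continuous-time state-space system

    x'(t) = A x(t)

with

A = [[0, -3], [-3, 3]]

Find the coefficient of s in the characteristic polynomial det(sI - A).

-3

For a 2×2 matrix, det(sI - A) = s^2 - (tr A)s + det A.
tr A = 3, det A = -9.
So p(s) = s^2 - 3s - 9.
The coefficient of s is -3.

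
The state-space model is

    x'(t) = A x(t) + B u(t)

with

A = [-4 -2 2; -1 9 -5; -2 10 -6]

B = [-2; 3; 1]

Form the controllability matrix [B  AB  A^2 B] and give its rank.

AB = [[4], [24], [28]]
A^2B = [[-8], [72], [64]]
Controllability matrix C = [B  AB  A^2B] = [[-2, 4, -8], [3, 24, 72], [1, 28, 64]]
The rows r1, r2, r3 of C are linearly dependent: -r1 - r2 + r3 = 0 (check each entry), so rank(C) ≤ 2.
The 2×2 minor from rows 1, 2, columns 1, 2 is (-2)·24 - 4·3 = -48 - 12 = -60 ≠ 0, so rank(C) = 2.
rank(C) = 2 < n = 3, so the pair (A, B) is not completely controllable.

2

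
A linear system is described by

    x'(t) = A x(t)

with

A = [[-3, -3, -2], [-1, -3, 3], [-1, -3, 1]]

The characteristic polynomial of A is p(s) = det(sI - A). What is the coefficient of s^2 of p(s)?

5

Expand det(sI - A) for the 3×3 matrix.
p(s) = s^3 + 5s^2 + 7s + 12.
(Check: constant term = det(-A) = (-1)^3 det A = 12; coefficient of s^2 = -tr A = 5.)
The coefficient of s^2 is 5.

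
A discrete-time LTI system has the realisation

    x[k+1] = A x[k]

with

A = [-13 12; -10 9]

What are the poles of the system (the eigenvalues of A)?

det(zI - A) = z^2 - (tr A)z + det A, with tr A = (-13) + 9 = -4 and det A = (-13)·9 - 12·(-10) = -117 - (-120) = 3.
So p(z) = det(zI - A) = z^2 + 4z + 3.
Factor z^2 + 4z + 3: two numbers with sum -4 and product 3 are -1 and -3, so z^2 + 4z + 3 = (z + 1)(z + 3).
Hence p(z) = (z + 1) (z + 3), with roots -3, -1.

-3, -1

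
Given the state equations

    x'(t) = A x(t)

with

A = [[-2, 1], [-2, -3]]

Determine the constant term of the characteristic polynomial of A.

For a 2×2 matrix, det(sI - A) = s^2 - (tr A)s + det A.
tr A = -5, det A = 8.
So p(s) = s^2 + 5s + 8.
The constant term is 8.

8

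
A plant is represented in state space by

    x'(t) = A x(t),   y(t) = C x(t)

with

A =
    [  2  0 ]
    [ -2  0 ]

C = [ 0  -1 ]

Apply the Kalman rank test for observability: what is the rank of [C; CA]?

2

CA = [[2, 0]]
Observability matrix O = [C; CA] = [[0, -1], [2, 0]]
det(O) = 0·0 - (-1)·2 = 0 - (-2) = 2 ≠ 0, so rank(O) = 2.
rank(O) = 2 = n, so the pair (A, C) is completely observable.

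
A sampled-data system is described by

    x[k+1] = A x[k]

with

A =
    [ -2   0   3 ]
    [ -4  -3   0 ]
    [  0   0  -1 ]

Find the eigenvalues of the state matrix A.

det(zI - A) = z^3 - (tr A)z^2 + (M11 + M22 + M33)z - det A, where Mii is the 2×2 principal minor of A obtained by deleting row i and column i.
tr A = (-2) + (-3) + (-1) = -6; M11 = (-3)·(-1) - 0·0 = 3 - 0 = 3; M22 = (-2)·(-1) - 3·0 = 2 - 0 = 2; M33 = (-2)·(-3) - 0·(-4) = 6 - 0 = 6; sum of minors = 11.
det A = (-2)·((-3)·(-1) - 0·0) - 0·((-4)·(-1) - 0·0) + 3·((-4)·0 - (-3)·0) = (-2)·3 - 0·4 + 3·0 = -6.
So p(z) = det(zI - A) = z^3 + 6z^2 + 11z + 6.
Rational-root test: any integer root divides 6. Testing small divisors, z = -1 works: p(-1) = -1 + 6 + (-11) + 6 = 0, so (z + 1) is a factor.
Dividing, p(z) = (z + 1)(z^2 + 5z + 6).
Factor z^2 + 5z + 6: two numbers with sum -5 and product 6 are -2 and -3, so z^2 + 5z + 6 = (z + 2)(z + 3).
Hence p(z) = (z + 1) (z + 2) (z + 3), with roots -3, -2, -1.

-3, -2, -1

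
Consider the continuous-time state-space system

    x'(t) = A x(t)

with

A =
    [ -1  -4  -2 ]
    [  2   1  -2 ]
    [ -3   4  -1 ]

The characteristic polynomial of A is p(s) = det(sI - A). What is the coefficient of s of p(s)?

9

Expand det(sI - A) for the 3×3 matrix.
p(s) = s^3 + s^2 + 9s + 61.
(Check: constant term = det(-A) = (-1)^3 det A = 61; coefficient of s^2 = -tr A = 1.)
The coefficient of s is 9.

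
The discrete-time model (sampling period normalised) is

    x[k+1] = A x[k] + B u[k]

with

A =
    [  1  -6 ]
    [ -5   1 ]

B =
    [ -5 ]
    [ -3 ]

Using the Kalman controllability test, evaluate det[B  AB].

-71

AB = [[13], [22]]
Controllability matrix C = [B  AB] = [[-5, 13], [-3, 22]]
det(C) = (-5)·22 - 13·(-3) = -110 - (-39) = -71
Since det(C) ≠ 0, rank(C) = 2 and the system is completely controllable.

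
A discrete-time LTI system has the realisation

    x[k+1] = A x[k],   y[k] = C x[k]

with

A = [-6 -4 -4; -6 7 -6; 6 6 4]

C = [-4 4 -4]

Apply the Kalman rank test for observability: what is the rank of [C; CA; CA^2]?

2

CA = [[-24, 20, -24]]
CA^2 = [[-120, 92, -120]]
Observability matrix O = [C; CA; CA^2] = [[-4, 4, -4], [-24, 20, -24], [-120, 92, -120]]
The columns c1, c2, c3 of O are linearly dependent: -c1 + c3 = 0 (check each entry), so rank(O) ≤ 2.
The 2×2 minor from rows 1, 2, columns 1, 2 is (-4)·20 - 4·(-24) = -80 - (-96) = 16 ≠ 0, so rank(O) = 2.
rank(O) = 2 < n = 3, so the pair (A, C) is not completely observable.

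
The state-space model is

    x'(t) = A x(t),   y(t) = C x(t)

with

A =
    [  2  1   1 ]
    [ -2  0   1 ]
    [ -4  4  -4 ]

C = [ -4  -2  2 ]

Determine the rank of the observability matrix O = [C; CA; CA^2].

3

CA = [[-12, 4, -14]]
CA^2 = [[24, -68, 48]]
Observability matrix O = [C; CA; CA^2] = [[-4, -2, 2], [-12, 4, -14], [24, -68, 48]]
det(O) = (-4)·(4·48 - (-14)·(-68)) - (-2)·((-12)·48 - (-14)·24) + 2·((-12)·(-68) - 4·24) = (-4)·(-760) - (-2)·(-240) + 2·720 = 4000 ≠ 0, so rank(O) = 3.
rank(O) = 3 = n, so the pair (A, C) is completely observable.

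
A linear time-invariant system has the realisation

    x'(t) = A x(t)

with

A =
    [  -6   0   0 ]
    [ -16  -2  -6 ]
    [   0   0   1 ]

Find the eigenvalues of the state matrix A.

-6, -2, 1

det(sI - A) = s^3 - (tr A)s^2 + (M11 + M22 + M33)s - det A, where Mii is the 2×2 principal minor of A obtained by deleting row i and column i.
tr A = (-6) + (-2) + 1 = -7; M11 = (-2)·1 - (-6)·0 = -2 - 0 = -2; M22 = (-6)·1 - 0·0 = -6 - 0 = -6; M33 = (-6)·(-2) - 0·(-16) = 12 - 0 = 12; sum of minors = 4.
det A = (-6)·((-2)·1 - (-6)·0) - 0·((-16)·1 - (-6)·0) + 0·((-16)·0 - (-2)·0) = (-6)·(-2) - 0·(-16) + 0·0 = 12.
So p(s) = det(sI - A) = s^3 + 7s^2 + 4s - 12.
Rational-root test: any integer root divides -12. Testing small divisors, s = 1 works: p(1) = 1 + 7 + 4 + (-12) = 0, so (s - 1) is a factor.
Dividing, p(s) = (s - 1)(s^2 + 8s + 12).
Factor s^2 + 8s + 12: two numbers with sum -8 and product 12 are -2 and -6, so s^2 + 8s + 12 = (s + 2)(s + 6).
Hence p(s) = (s - 1) (s + 2) (s + 6), with roots -6, -2, 1.
At least one eigenvalue has non-negative real part, so the system is not asymptotically stable.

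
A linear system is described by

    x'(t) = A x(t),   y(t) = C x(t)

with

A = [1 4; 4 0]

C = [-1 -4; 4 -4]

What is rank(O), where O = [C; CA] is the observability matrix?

2

CA = [[-17, -4], [-12, 16]]
Observability matrix O = [C; CA] = [[-1, -4], [4, -4], [-17, -4], [-12, 16]]
Take the 2×2 submatrix of O formed by rows 1, 2: [[-1, -4], [4, -4]]. Its determinant is (-1)·(-4) - (-4)·4 = 4 - (-16) = 20 ≠ 0.
So rank(O) ≥ 2; since O has 2 columns, rank(O) = 2.
rank(O) = 2 = n, so the pair (A, C) is completely observable.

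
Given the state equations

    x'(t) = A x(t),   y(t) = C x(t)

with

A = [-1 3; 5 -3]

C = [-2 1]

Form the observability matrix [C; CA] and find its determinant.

11

CA = [[7, -9]]
Observability matrix O = [C; CA] = [[-2, 1], [7, -9]]
det(O) = (-2)·(-9) - 1·7 = 18 - 7 = 11
Since det(O) ≠ 0, rank(O) = 2 and the system is completely observable.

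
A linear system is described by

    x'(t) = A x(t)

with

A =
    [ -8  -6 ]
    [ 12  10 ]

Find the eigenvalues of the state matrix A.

-2, 4

det(sI - A) = s^2 - (tr A)s + det A, with tr A = (-8) + 10 = 2 and det A = (-8)·10 - (-6)·12 = -80 - (-72) = -8.
So p(s) = det(sI - A) = s^2 - 2s - 8.
Factor s^2 - 2s - 8: two numbers with sum 2 and product -8 are 4 and -2, so s^2 - 2s - 8 = (s - 4)(s + 2).
Hence p(s) = (s - 4) (s + 2), with roots -2, 4.
At least one eigenvalue has non-negative real part, so the system is not asymptotically stable.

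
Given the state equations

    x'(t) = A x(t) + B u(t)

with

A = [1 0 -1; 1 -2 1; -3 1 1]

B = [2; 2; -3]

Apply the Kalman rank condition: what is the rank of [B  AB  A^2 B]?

3

AB = [[5], [-5], [-7]]
A^2B = [[12], [8], [-27]]
Controllability matrix C = [B  AB  A^2B] = [[2, 5, 12], [2, -5, 8], [-3, -7, -27]]
det(C) = 2·((-5)·(-27) - 8·(-7)) - 5·(2·(-27) - 8·(-3)) + 12·(2·(-7) - (-5)·(-3)) = 2·191 - 5·(-30) + 12·(-29) = 184 ≠ 0, so rank(C) = 3.
rank(C) = 3 = n, so the pair (A, B) is completely controllable.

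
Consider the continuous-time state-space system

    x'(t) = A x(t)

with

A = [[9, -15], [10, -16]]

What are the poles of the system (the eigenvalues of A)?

det(sI - A) = s^2 - (tr A)s + det A, with tr A = 9 + (-16) = -7 and det A = 9·(-16) - (-15)·10 = -144 - (-150) = 6.
So p(s) = det(sI - A) = s^2 + 7s + 6.
Factor s^2 + 7s + 6: two numbers with sum -7 and product 6 are -1 and -6, so s^2 + 7s + 6 = (s + 1)(s + 6).
Hence p(s) = (s + 1) (s + 6), with roots -6, -1.
All eigenvalues have negative real part, so the system is asymptotically stable.

-6, -1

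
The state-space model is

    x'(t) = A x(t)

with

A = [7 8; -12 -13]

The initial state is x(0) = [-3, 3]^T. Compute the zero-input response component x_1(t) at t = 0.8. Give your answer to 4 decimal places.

-1.3480

det(sI - A) = s^2 - (tr A)s + det A, with tr A = 7 + (-13) = -6 and det A = 7·(-13) - 8·(-12) = -91 - (-96) = 5.
So p(s) = det(sI - A) = s^2 + 6s + 5.
Factor s^2 + 6s + 5: two numbers with sum -6 and product 5 are -1 and -5, so s^2 + 6s + 5 = (s + 1)(s + 5).
Hence p(s) = (s + 1) (s + 5), with roots -5, -1.
The eigenvalues -5, -1 are distinct and real, so A is diagonalisable and x(t) = e^{At} x(0) = V diag(e^{λ_i t}) V^{-1} x(0), where the columns of V are the eigenvectors.
λ = -5: A - (-5)I = [[12, 8], [-12, -8]]. Row 1 gives 12·v1 + 8·v2 = 0, so take v_1 = [-2, 3]^T.
λ = -1: A - (-1)I = [[8, 8], [-12, -12]]. Row 1 gives 8·v1 + 8·v2 = 0, so take v_2 = [1, -1]^T.
V = [v_1 v_2] = [[-2, 1], [3, -1]] has det V = -1, so V^{-1} = adj(V)/det V = [[1, 1], [3, 2]].
Modal coordinates z(0) = V^{-1} x(0): 1·(-3) + 1·3 = 0; 3·(-3) + 2·3 = -3; so z(0) = [0, -3]^T.
x_1(t) = Σ_i (v_i)_1 · z_i(0) · e^{λ_i t} (row 1 of V times the modal terms).
x_1(0.8) = (-2)·0·e^{-5·0.8} + 1·(-3)·e^{-1·0.8} = 0·0.018316 + (-3)·0.449329 = -1.3480.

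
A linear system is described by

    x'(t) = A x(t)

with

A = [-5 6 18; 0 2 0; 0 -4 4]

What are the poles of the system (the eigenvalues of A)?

det(sI - A) = s^3 - (tr A)s^2 + (M11 + M22 + M33)s - det A, where Mii is the 2×2 principal minor of A obtained by deleting row i and column i.
tr A = (-5) + 2 + 4 = 1; M11 = 2·4 - 0·(-4) = 8 - 0 = 8; M22 = (-5)·4 - 18·0 = -20 - 0 = -20; M33 = (-5)·2 - 6·0 = -10 - 0 = -10; sum of minors = -22.
det A = (-5)·(2·4 - 0·(-4)) - 6·(0·4 - 0·0) + 18·(0·(-4) - 2·0) = (-5)·8 - 6·0 + 18·0 = -40.
So p(s) = det(sI - A) = s^3 - s^2 - 22s + 40.
Rational-root test: any integer root divides 40. Testing small divisors, s = 2 works: p(2) = 8 + (-4) + (-44) + 40 = 0, so (s - 2) is a factor.
Dividing, p(s) = (s - 2)(s^2 + s - 20).
Factor s^2 + s - 20: two numbers with sum -1 and product -20 are 4 and -5, so s^2 + s - 20 = (s - 4)(s + 5).
Hence p(s) = (s - 4) (s - 2) (s + 5), with roots -5, 2, 4.
At least one eigenvalue has non-negative real part, so the system is not asymptotically stable.

-5, 2, 4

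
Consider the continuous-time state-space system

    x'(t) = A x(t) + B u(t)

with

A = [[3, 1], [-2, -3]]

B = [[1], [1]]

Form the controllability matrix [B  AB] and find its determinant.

AB = [[4], [-5]]
Controllability matrix C = [B  AB] = [[1, 4], [1, -5]]
det(C) = 1·(-5) - 4·1 = -5 - 4 = -9
Since det(C) ≠ 0, rank(C) = 2 and the system is completely controllable.

-9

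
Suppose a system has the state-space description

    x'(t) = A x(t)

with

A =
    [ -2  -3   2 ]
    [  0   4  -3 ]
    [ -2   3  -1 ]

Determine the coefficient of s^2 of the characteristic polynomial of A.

Expand det(sI - A) for the 3×3 matrix.
p(s) = s^3 - s^2 + 3s + 12.
(Check: constant term = det(-A) = (-1)^3 det A = 12; coefficient of s^2 = -tr A = -1.)
The coefficient of s^2 is -1.

-1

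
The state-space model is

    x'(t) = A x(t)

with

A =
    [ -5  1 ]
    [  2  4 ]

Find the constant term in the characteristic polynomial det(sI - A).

-22

For a 2×2 matrix, det(sI - A) = s^2 - (tr A)s + det A.
tr A = -1, det A = -22.
So p(s) = s^2 + s - 22.
The constant term is -22.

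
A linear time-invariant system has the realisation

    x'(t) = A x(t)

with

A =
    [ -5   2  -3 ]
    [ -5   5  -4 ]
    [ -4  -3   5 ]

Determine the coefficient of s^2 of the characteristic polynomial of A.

-5

Expand det(sI - A) for the 3×3 matrix.
p(s) = s^3 - 5s^2 - 39s + 88.
(Check: constant term = det(-A) = (-1)^3 det A = 88; coefficient of s^2 = -tr A = -5.)
The coefficient of s^2 is -5.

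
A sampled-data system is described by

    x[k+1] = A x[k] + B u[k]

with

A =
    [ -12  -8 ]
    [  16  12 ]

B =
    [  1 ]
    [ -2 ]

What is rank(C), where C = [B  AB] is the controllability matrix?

AB = [[4], [-8]]
Controllability matrix C = [B  AB] = [[1, 4], [-2, -8]]
Every column of C is a scalar multiple of column 1 = [1, -2] (multipliers 1, 4), so the columns span a one-dimensional space.
C ≠ 0, hence rank(C) = 1.
rank(C) = 1 < n = 2, so the pair (A, B) is not completely controllable.

1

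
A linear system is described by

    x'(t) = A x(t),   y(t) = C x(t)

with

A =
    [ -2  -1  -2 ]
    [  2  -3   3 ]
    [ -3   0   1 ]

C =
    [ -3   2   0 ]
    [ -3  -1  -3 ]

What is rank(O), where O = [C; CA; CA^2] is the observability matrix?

3

CA = [[10, -3, 12], [13, 6, 0]]
CA^2 = [[-62, -1, -17], [-14, -31, -8]]
Observability matrix O = [C; CA; CA^2] = [[-3, 2, 0], [-3, -1, -3], [10, -3, 12], [13, 6, 0], [-62, -1, -17], [-14, -31, -8]]
Take the 3×3 submatrix of O formed by rows 1, 2, 3: [[-3, 2, 0], [-3, -1, -3], [10, -3, 12]]. Its determinant is (-3)·((-1)·12 - (-3)·(-3)) - 2·((-3)·12 - (-3)·10) + 0·((-3)·(-3) - (-1)·10) = (-3)·(-21) - 2·(-6) + 0·19 = 75 ≠ 0.
So rank(O) ≥ 3; since O has 3 columns, rank(O) = 3.
rank(O) = 3 = n, so the pair (A, C) is completely observable.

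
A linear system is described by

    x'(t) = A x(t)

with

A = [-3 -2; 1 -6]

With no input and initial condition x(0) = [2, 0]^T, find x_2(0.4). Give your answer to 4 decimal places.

0.1331

det(sI - A) = s^2 - (tr A)s + det A, with tr A = (-3) + (-6) = -9 and det A = (-3)·(-6) - (-2)·1 = 18 - (-2) = 20.
So p(s) = det(sI - A) = s^2 + 9s + 20.
Factor s^2 + 9s + 20: two numbers with sum -9 and product 20 are -4 and -5, so s^2 + 9s + 20 = (s + 4)(s + 5).
Hence p(s) = (s + 4) (s + 5), with roots -5, -4.
The eigenvalues -5, -4 are distinct and real, so A is diagonalisable and x(t) = e^{At} x(0) = V diag(e^{λ_i t}) V^{-1} x(0), where the columns of V are the eigenvectors.
λ = -5: A - (-5)I = [[2, -2], [1, -1]]. Row 1 gives 2·v1 + (-2)·v2 = 0, so take v_1 = [-1, -1]^T.
λ = -4: A - (-4)I = [[1, -2], [1, -2]]. Row 1 gives 1·v1 + (-2)·v2 = 0, so take v_2 = [2, 1]^T.
V = [v_1 v_2] = [[-1, 2], [-1, 1]] has det V = 1, so V^{-1} = adj(V)/det V = [[1, -2], [1, -1]].
Modal coordinates z(0) = V^{-1} x(0): 1·2 + (-2)·0 = 2; 1·2 + (-1)·0 = 2; so z(0) = [2, 2]^T.
x_2(t) = Σ_i (v_i)_2 · z_i(0) · e^{λ_i t} (row 2 of V times the modal terms).
x_2(0.4) = (-1)·2·e^{-5·0.4} + 1·2·e^{-4·0.4} = (-2)·0.135335 + 2·0.201897 = 0.1331.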